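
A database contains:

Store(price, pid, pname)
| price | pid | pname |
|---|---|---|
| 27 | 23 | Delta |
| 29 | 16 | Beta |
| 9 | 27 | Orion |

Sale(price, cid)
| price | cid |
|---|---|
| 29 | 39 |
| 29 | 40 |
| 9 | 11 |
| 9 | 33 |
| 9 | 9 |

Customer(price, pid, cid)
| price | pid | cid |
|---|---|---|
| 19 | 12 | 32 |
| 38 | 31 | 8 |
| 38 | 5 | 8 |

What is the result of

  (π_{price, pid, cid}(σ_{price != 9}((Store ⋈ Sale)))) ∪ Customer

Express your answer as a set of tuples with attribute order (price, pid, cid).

{(19, 12, 32), (29, 16, 39), (29, 16, 40), (38, 31, 8), (38, 5, 8)}

Joining Store and Sale on price yields {(29, 16, Beta, 39), (29, 16, Beta, 40), (9, 27, Orion, 11), (9, 27, Orion, 33), (9, 27, Orion, 9)}.
Filtering on price != 9 leaves {(29, 16, Beta, 39), (29, 16, Beta, 40)}.
Projecting to price, pid, cid: {(29, 16, 39), (29, 16, 40)}
Union: {(29, 16, 39), (29, 16, 40)} with {(19, 12, 32), (38, 31, 8), (38, 5, 8)} → {(19, 12, 32), (29, 16, 39), (29, 16, 40), (38, 31, 8), (38, 5, 8)}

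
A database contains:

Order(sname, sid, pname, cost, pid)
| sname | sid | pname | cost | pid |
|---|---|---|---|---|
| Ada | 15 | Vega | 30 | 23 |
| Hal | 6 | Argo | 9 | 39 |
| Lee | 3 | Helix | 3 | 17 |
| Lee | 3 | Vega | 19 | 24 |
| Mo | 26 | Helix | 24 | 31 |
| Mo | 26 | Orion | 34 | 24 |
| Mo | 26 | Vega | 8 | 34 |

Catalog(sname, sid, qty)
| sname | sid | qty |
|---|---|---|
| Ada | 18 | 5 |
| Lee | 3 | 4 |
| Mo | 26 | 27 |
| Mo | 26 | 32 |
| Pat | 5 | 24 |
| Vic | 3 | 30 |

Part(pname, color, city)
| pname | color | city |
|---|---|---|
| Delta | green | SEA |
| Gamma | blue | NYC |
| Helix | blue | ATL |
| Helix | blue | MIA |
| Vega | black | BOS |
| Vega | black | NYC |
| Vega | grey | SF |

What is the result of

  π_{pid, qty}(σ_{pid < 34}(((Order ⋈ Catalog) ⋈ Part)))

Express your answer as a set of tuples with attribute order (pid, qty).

{(17, 4), (24, 4), (31, 27), (31, 32)}

Order ⋈ Catalog (natural join on sname, sid): {(Lee, 3, Helix, 3, 17, 4), (Lee, 3, Vega, 19, 24, 4), (Mo, 26, Helix, 24, 31, 27), (Mo, 26, Helix, 24, 31, 32), (Mo, 26, Orion, 34, 24, 27), (Mo, 26, Orion, 34, 24, 32), (Mo, 26, Vega, 8, 34, 27), (Mo, 26, Vega, 8, 34, 32)}
(Order ⋈ Catalog) ⋈ Part (natural join on pname): {(Lee, 3, Helix, 3, 17, 4, blue, ATL), (Lee, 3, Helix, 3, 17, 4, blue, MIA), (Lee, 3, Vega, 19, 24, 4, black, BOS), (Lee, 3, Vega, 19, 24, 4, black, NYC), (Lee, 3, Vega, 19, 24, 4, grey, SF), (Mo, 26, Helix, 24, 31, 27, blue, ATL), (Mo, 26, Helix, 24, 31, 27, blue, MIA), (Mo, 26, Helix, 24, 31, 32, blue, ATL), (Mo, 26, Helix, 24, 31, 32, blue, MIA), (Mo, 26, Vega, 8, 34, 27, black, BOS), (Mo, 26, Vega, 8, 34, 27, black, NYC), (Mo, 26, Vega, 8, 34, 27, grey, SF), (Mo, 26, Vega, 8, 34, 32, black, BOS), (Mo, 26, Vega, 8, 34, 32, black, NYC), (Mo, 26, Vega, 8, 34, 32, grey, SF)}
σ[pid < 34]: keep tuples satisfying pid < 34 → {(Lee, 3, Helix, 3, 17, 4, blue, ATL), (Lee, 3, Helix, 3, 17, 4, blue, MIA), (Lee, 3, Vega, 19, 24, 4, black, BOS), (Lee, 3, Vega, 19, 24, 4, black, NYC), (Lee, 3, Vega, 19, 24, 4, grey, SF), (Mo, 26, Helix, 24, 31, 27, blue, ATL), (Mo, 26, Helix, 24, 31, 27, blue, MIA), (Mo, 26, Helix, 24, 31, 32, blue, ATL), (Mo, 26, Helix, 24, 31, 32, blue, MIA)}
Projecting to pid, qty (5 duplicate(s) eliminated): {(17, 4), (24, 4), (31, 27), (31, 32)}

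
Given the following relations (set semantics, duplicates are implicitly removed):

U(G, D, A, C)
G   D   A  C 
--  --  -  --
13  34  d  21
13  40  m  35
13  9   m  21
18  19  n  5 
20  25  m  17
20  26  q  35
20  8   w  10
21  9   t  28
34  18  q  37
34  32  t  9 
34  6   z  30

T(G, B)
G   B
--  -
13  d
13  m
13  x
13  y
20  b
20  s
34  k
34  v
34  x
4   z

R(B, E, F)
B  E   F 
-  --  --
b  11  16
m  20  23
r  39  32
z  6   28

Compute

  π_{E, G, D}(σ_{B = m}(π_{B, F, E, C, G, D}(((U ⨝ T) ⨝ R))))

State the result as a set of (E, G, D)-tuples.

{(20, 13, 34), (20, 13, 40), (20, 13, 9)}

Natural join on G: {(13, 34, d, 21, d), (13, 34, d, 21, m), (13, 34, d, 21, x), (13, 34, d, 21, y), (13, 40, m, 35, d), (13, 40, m, 35, m), (13, 40, m, 35, x), (13, 40, m, 35, y), (13, 9, m, 21, d), (13, 9, m, 21, m), (13, 9, m, 21, x), (13, 9, m, 21, y), (20, 25, m, 17, b), (20, 25, m, 17, s), (20, 26, q, 35, b), (20, 26, q, 35, s), (20, 8, w, 10, b), (20, 8, w, 10, s), (34, 18, q, 37, k), (34, 18, q, 37, v), (34, 18, q, 37, x), (34, 32, t, 9, k), (34, 32, t, 9, v), (34, 32, t, 9, x), (34, 6, z, 30, k), (34, 6, z, 30, v), (34, 6, z, 30, x)}
Natural join on B: {(13, 34, d, 21, m, 20, 23), (13, 40, m, 35, m, 20, 23), (13, 9, m, 21, m, 20, 23), (20, 25, m, 17, b, 11, 16), (20, 26, q, 35, b, 11, 16), (20, 8, w, 10, b, 11, 16)}
π_{B, F, E, C, G, D} gives {(b, 16, 11, 10, 20, 8), (b, 16, 11, 17, 20, 25), (b, 16, 11, 35, 20, 26), (m, 23, 20, 21, 13, 34), (m, 23, 20, 21, 13, 9), (m, 23, 20, 35, 13, 40)}.
σ[B = m]: keep tuples satisfying B = m → {(m, 23, 20, 21, 13, 34), (m, 23, 20, 21, 13, 9), (m, 23, 20, 35, 13, 40)}
π_{E, G, D} gives {(20, 13, 34), (20, 13, 40), (20, 13, 9)}.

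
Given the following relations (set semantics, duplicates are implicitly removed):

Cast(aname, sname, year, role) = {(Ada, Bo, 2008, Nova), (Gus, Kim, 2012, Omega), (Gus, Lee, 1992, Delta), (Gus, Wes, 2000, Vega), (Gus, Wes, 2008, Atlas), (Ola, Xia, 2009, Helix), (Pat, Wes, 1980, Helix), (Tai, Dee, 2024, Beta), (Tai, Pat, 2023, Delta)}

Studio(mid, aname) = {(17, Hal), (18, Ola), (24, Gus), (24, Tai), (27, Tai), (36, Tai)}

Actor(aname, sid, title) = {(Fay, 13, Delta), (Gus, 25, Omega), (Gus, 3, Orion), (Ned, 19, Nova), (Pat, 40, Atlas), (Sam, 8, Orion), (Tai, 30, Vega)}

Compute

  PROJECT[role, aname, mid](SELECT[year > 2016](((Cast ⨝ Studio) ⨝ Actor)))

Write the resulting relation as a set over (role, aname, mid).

{(Beta, Tai, 24), (Beta, Tai, 27), (Beta, Tai, 36), (Delta, Tai, 24), (Delta, Tai, 27), (Delta, Tai, 36)}

Natural join on aname: {(Gus, Kim, 2012, Omega, 24), (Gus, Lee, 1992, Delta, 24), (Gus, Wes, 2000, Vega, 24), (Gus, Wes, 2008, Atlas, 24), (Ola, Xia, 2009, Helix, 18), (Tai, Dee, 2024, Beta, 24), (Tai, Dee, 2024, Beta, 27), (Tai, Dee, 2024, Beta, 36), (Tai, Pat, 2023, Delta, 24), (Tai, Pat, 2023, Delta, 27), (Tai, Pat, 2023, Delta, 36)}
Natural join on aname: {(Gus, Kim, 2012, Omega, 24, 25, Omega), (Gus, Kim, 2012, Omega, 24, 3, Orion), (Gus, Lee, 1992, Delta, 24, 25, Omega), (Gus, Lee, 1992, Delta, 24, 3, Orion), (Gus, Wes, 2000, Vega, 24, 25, Omega), (Gus, Wes, 2000, Vega, 24, 3, Orion), (Gus, Wes, 2008, Atlas, 24, 25, Omega), (Gus, Wes, 2008, Atlas, 24, 3, Orion), (Tai, Dee, 2024, Beta, 24, 30, Vega), (Tai, Dee, 2024, Beta, 27, 30, Vega), (Tai, Dee, 2024, Beta, 36, 30, Vega), (Tai, Pat, 2023, Delta, 24, 30, Vega), (Tai, Pat, 2023, Delta, 27, 30, Vega), (Tai, Pat, 2023, Delta, 36, 30, Vega)}
Selection year > 2016: {(Tai, Dee, 2024, Beta, 24, 30, Vega), (Tai, Dee, 2024, Beta, 27, 30, Vega), (Tai, Dee, 2024, Beta, 36, 30, Vega), (Tai, Pat, 2023, Delta, 24, 30, Vega), (Tai, Pat, 2023, Delta, 27, 30, Vega), (Tai, Pat, 2023, Delta, 36, 30, Vega)}
Projecting to role, aname, mid: {(Beta, Tai, 24), (Beta, Tai, 27), (Beta, Tai, 36), (Delta, Tai, 24), (Delta, Tai, 27), (Delta, Tai, 36)}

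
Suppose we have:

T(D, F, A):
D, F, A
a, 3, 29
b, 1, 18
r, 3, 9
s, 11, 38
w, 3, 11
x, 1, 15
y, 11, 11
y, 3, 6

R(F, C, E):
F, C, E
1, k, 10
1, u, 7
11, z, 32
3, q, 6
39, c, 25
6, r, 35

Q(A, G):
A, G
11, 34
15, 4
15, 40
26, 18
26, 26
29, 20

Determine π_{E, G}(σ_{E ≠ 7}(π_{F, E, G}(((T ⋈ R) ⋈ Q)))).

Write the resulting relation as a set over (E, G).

{(10, 4), (10, 40), (32, 34), (6, 20), (6, 34)}

Joining T and R on F yields {(a, 3, 29, q, 6), (b, 1, 18, k, 10), (b, 1, 18, u, 7), (r, 3, 9, q, 6), (s, 11, 38, z, 32), (w, 3, 11, q, 6), (x, 1, 15, k, 10), (x, 1, 15, u, 7), (y, 11, 11, z, 32), (y, 3, 6, q, 6)}.
Joining (T ⋈ R) and Q on A yields {(a, 3, 29, q, 6, 20), (w, 3, 11, q, 6, 34), (x, 1, 15, k, 10, 4), (x, 1, 15, k, 10, 40), (x, 1, 15, u, 7, 4), (x, 1, 15, u, 7, 40), (y, 11, 11, z, 32, 34)}.
Projecting to F, E, G: {(1, 10, 4), (1, 10, 40), (1, 7, 4), (1, 7, 40), (11, 32, 34), (3, 6, 20), (3, 6, 34)}
Filtering on E ≠ 7 leaves {(1, 10, 4), (1, 10, 40), (11, 32, 34), (3, 6, 20), (3, 6, 34)}.
Projecting to E, G: {(10, 4), (10, 40), (32, 34), (6, 20), (6, 34)}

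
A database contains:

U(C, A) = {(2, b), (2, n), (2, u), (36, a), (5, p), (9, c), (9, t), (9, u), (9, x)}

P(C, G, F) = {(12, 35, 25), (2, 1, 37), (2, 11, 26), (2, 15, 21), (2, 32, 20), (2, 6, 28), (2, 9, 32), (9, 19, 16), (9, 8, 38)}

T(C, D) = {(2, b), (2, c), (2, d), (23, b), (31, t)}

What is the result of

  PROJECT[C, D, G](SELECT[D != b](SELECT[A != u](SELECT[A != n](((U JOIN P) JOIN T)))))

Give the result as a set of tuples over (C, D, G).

U ⋈ P (natural join on C): {(2, b, 1, 37), (2, b, 11, 26), (2, b, 15, 21), (2, b, 32, 20), (2, b, 6, 28), (2, b, 9, 32), (2, n, 1, 37), (2, n, 11, 26), (2, n, 15, 21), (2, n, 32, 20), (2, n, 6, 28), (2, n, 9, 32), (2, u, 1, 37), (2, u, 11, 26), (2, u, 15, 21), (2, u, 32, 20), (2, u, 6, 28), (2, u, 9, 32), (9, c, 19, 16), (9, c, 8, 38), (9, t, 19, 16), (9, t, 8, 38), (9, u, 19, 16), (9, u, 8, 38), (9, x, 19, 16), (9, x, 8, 38)}
(U JOIN P) ⋈ T (natural join on C): {(2, b, 1, 37, b), (2, b, 1, 37, c), (2, b, 1, 37, d), (2, b, 11, 26, b), (2, b, 11, 26, c), (2, b, 11, 26, d), (2, b, 15, 21, b), (2, b, 15, 21, c), (2, b, 15, 21, d), (2, b, 32, 20, b), (2, b, 32, 20, c), (2, b, 32, 20, d), (2, b, 6, 28, b), (2, b, 6, 28, c), (2, b, 6, 28, d), (2, b, 9, 32, b), (2, b, 9, 32, c), (2, b, 9, 32, d), (2, n, 1, 37, b), (2, n, 1, 37, c), (2, n, 1, 37, d), (2, n, 11, 26, b), (2, n, 11, 26, c), (2, n, 11, 26, d), (2, n, 15, 21, b), (2, n, 15, 21, c), (2, n, 15, 21, d), (2, n, 32, 20, b), (2, n, 32, 20, c), (2, n, 32, 20, d), (2, n, 6, 28, b), (2, n, 6, 28, c), (2, n, 6, 28, d), (2, n, 9, 32, b), (2, n, 9, 32, c), (2, n, 9, 32, d), (2, u, 1, 37, b), (2, u, 1, 37, c), (2, u, 1, 37, d), (2, u, 11, 26, b), (2, u, 11, 26, c), (2, u, 11, 26, d), (2, u, 15, 21, b), (2, u, 15, 21, c), (2, u, 15, 21, d), (2, u, 32, 20, b), (2, u, 32, 20, c), (2, u, 32, 20, d), (2, u, 6, 28, b), (2, u, 6, 28, c), (2, u, 6, 28, d), (2, u, 9, 32, b), (2, u, 9, 32, c), (2, u, 9, 32, d)}
Filtering on A != n leaves {(2, b, 1, 37, b), (2, b, 1, 37, c), (2, b, 1, 37, d), (2, b, 11, 26, b), (2, b, 11, 26, c), (2, b, 11, 26, d), (2, b, 15, 21, b), (2, b, 15, 21, c), (2, b, 15, 21, d), (2, b, 32, 20, b), (2, b, 32, 20, c), (2, b, 32, 20, d), (2, b, 6, 28, b), (2, b, 6, 28, c), (2, b, 6, 28, d), (2, b, 9, 32, b), (2, b, 9, 32, c), (2, b, 9, 32, d), (2, u, 1, 37, b), (2, u, 1, 37, c), (2, u, 1, 37, d), (2, u, 11, 26, b), (2, u, 11, 26, c), (2, u, 11, 26, d), (2, u, 15, 21, b), (2, u, 15, 21, c), (2, u, 15, 21, d), (2, u, 32, 20, b), (2, u, 32, 20, c), (2, u, 32, 20, d), (2, u, 6, 28, b), (2, u, 6, 28, c), (2, u, 6, 28, d), (2, u, 9, 32, b), (2, u, 9, 32, c), (2, u, 9, 32, d)}.
Filtering on A != u leaves {(2, b, 1, 37, b), (2, b, 1, 37, c), (2, b, 1, 37, d), (2, b, 11, 26, b), (2, b, 11, 26, c), (2, b, 11, 26, d), (2, b, 15, 21, b), (2, b, 15, 21, c), (2, b, 15, 21, d), (2, b, 32, 20, b), (2, b, 32, 20, c), (2, b, 32, 20, d), (2, b, 6, 28, b), (2, b, 6, 28, c), (2, b, 6, 28, d), (2, b, 9, 32, b), (2, b, 9, 32, c), (2, b, 9, 32, d)}.
Filtering on D != b leaves {(2, b, 1, 37, c), (2, b, 1, 37, d), (2, b, 11, 26, c), (2, b, 11, 26, d), (2, b, 15, 21, c), (2, b, 15, 21, d), (2, b, 32, 20, c), (2, b, 32, 20, d), (2, b, 6, 28, c), (2, b, 6, 28, d), (2, b, 9, 32, c), (2, b, 9, 32, d)}.
π_{C, D, G} gives {(2, c, 1), (2, c, 11), (2, c, 15), (2, c, 32), (2, c, 6), (2, c, 9), (2, d, 1), (2, d, 11), (2, d, 15), (2, d, 32), (2, d, 6), (2, d, 9)}.

{(2, c, 1), (2, c, 11), (2, c, 15), (2, c, 32), (2, c, 6), (2, c, 9), (2, d, 1), (2, d, 11), (2, d, 15), (2, d, 32), (2, d, 6), (2, d, 9)}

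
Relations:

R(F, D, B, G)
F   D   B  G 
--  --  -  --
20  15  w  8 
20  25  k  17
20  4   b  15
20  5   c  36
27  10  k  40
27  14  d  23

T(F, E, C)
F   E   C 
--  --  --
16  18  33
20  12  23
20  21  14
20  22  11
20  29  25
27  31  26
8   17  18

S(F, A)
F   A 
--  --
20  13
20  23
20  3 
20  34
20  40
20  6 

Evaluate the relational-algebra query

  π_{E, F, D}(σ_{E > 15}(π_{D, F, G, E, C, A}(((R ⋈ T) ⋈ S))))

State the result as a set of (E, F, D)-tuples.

{(21, 20, 15), (21, 20, 25), (21, 20, 4), (21, 20, 5), (22, 20, 15), (22, 20, 25), (22, 20, 4), (22, 20, 5), (29, 20, 15), (29, 20, 25), (29, 20, 4), (29, 20, 5)}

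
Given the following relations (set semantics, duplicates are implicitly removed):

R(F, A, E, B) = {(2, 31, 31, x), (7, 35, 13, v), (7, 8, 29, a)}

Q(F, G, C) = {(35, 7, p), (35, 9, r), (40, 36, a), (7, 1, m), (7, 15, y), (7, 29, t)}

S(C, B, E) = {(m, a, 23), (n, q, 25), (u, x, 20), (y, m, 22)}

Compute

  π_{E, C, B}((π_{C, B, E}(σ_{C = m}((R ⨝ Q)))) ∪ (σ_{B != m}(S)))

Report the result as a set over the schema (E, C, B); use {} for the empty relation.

R ⋈ Q (natural join on F): {(7, 35, 13, v, 1, m), (7, 35, 13, v, 15, y), (7, 35, 13, v, 29, t), (7, 8, 29, a, 1, m), (7, 8, 29, a, 15, y), (7, 8, 29, a, 29, t)}
Apply σ_{C = m}; surviving tuples: {(7, 35, 13, v, 1, m), (7, 8, 29, a, 1, m)}
Projecting to C, B, E: {(m, a, 29), (m, v, 13)}
Apply σ_{B != m}; surviving tuples: {(m, a, 23), (n, q, 25), (u, x, 20)}
Union: {(m, a, 29), (m, v, 13)} with {(m, a, 23), (n, q, 25), (u, x, 20)} → {(m, a, 23), (m, a, 29), (m, v, 13), (n, q, 25), (u, x, 20)}
Projecting to E, C, B: {(13, m, v), (20, u, x), (23, m, a), (25, n, q), (29, m, a)}

{(13, m, v), (20, u, x), (23, m, a), (25, n, q), (29, m, a)}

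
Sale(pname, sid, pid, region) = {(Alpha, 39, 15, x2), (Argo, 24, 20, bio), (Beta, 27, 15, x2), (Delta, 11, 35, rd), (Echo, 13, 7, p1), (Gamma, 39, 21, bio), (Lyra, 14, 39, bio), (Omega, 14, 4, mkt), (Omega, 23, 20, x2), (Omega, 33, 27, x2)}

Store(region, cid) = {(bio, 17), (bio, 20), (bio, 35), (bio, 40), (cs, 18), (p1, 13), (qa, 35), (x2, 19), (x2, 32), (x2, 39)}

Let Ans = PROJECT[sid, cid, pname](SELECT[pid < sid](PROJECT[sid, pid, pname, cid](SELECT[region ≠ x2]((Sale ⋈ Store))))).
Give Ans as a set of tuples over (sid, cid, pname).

{(13, 13, Echo), (24, 17, Argo), (24, 20, Argo), (24, 35, Argo), (24, 40, Argo), (39, 17, Gamma), (39, 20, Gamma), (39, 35, Gamma), (39, 40, Gamma)}

Joining Sale and Store on region yields {(Alpha, 39, 15, x2, 19), (Alpha, 39, 15, x2, 32), (Alpha, 39, 15, x2, 39), (Argo, 24, 20, bio, 17), (Argo, 24, 20, bio, 20), (Argo, 24, 20, bio, 35), (Argo, 24, 20, bio, 40), (Beta, 27, 15, x2, 19), (Beta, 27, 15, x2, 32), (Beta, 27, 15, x2, 39), (Echo, 13, 7, p1, 13), (Gamma, 39, 21, bio, 17), (Gamma, 39, 21, bio, 20), (Gamma, 39, 21, bio, 35), (Gamma, 39, 21, bio, 40), (Lyra, 14, 39, bio, 17), (Lyra, 14, 39, bio, 20), (Lyra, 14, 39, bio, 35), (Lyra, 14, 39, bio, 40), (Omega, 23, 20, x2, 19), (Omega, 23, 20, x2, 32), (Omega, 23, 20, x2, 39), (Omega, 33, 27, x2, 19), (Omega, 33, 27, x2, 32), (Omega, 33, 27, x2, 39)}.
Filtering on region ≠ x2 leaves {(Argo, 24, 20, bio, 17), (Argo, 24, 20, bio, 20), (Argo, 24, 20, bio, 35), (Argo, 24, 20, bio, 40), (Echo, 13, 7, p1, 13), (Gamma, 39, 21, bio, 17), (Gamma, 39, 21, bio, 20), (Gamma, 39, 21, bio, 35), (Gamma, 39, 21, bio, 40), (Lyra, 14, 39, bio, 17), (Lyra, 14, 39, bio, 20), (Lyra, 14, 39, bio, 35), (Lyra, 14, 39, bio, 40)}.
Keep only column(s) sid, pid, pname, cid: {(13, 7, Echo, 13), (14, 39, Lyra, 17), (14, 39, Lyra, 20), (14, 39, Lyra, 35), (14, 39, Lyra, 40), (24, 20, Argo, 17), (24, 20, Argo, 20), (24, 20, Argo, 35), (24, 20, Argo, 40), (39, 21, Gamma, 17), (39, 21, Gamma, 20), (39, 21, Gamma, 35), (39, 21, Gamma, 40)}
Filtering on pid < sid leaves {(13, 7, Echo, 13), (24, 20, Argo, 17), (24, 20, Argo, 20), (24, 20, Argo, 35), (24, 20, Argo, 40), (39, 21, Gamma, 17), (39, 21, Gamma, 20), (39, 21, Gamma, 35), (39, 21, Gamma, 40)}.
Keep only column(s) sid, cid, pname: {(13, 13, Echo), (24, 17, Argo), (24, 20, Argo), (24, 35, Argo), (24, 40, Argo), (39, 17, Gamma), (39, 20, Gamma), (39, 35, Gamma), (39, 40, Gamma)}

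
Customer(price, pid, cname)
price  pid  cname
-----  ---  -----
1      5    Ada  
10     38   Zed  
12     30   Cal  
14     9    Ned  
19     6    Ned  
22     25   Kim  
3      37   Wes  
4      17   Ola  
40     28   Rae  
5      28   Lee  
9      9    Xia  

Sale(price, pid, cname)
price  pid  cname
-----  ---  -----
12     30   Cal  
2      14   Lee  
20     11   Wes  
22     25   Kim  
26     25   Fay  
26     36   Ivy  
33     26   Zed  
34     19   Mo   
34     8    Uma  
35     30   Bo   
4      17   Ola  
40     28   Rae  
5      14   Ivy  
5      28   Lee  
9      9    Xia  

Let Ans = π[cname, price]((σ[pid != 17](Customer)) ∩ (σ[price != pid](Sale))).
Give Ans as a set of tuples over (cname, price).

{(Cal, 12), (Kim, 22), (Lee, 5), (Rae, 40)}

Apply σ_{pid != 17}; surviving tuples: {(1, 5, Ada), (10, 38, Zed), (12, 30, Cal), (14, 9, Ned), (19, 6, Ned), (22, 25, Kim), (3, 37, Wes), (40, 28, Rae), (5, 28, Lee), (9, 9, Xia)}
Apply σ_{price != pid}; surviving tuples: {(12, 30, Cal), (2, 14, Lee), (20, 11, Wes), (22, 25, Kim), (26, 25, Fay), (26, 36, Ivy), (33, 26, Zed), (34, 19, Mo), (34, 8, Uma), (35, 30, Bo), (4, 17, Ola), (40, 28, Rae), (5, 14, Ivy), (5, 28, Lee)}
Intersection: {(1, 5, Ada), (10, 38, Zed), (12, 30, Cal), (14, 9, Ned), (19, 6, Ned), (22, 25, Kim), (3, 37, Wes), (40, 28, Rae), (5, 28, Lee), (9, 9, Xia)} with {(12, 30, Cal), (2, 14, Lee), (20, 11, Wes), (22, 25, Kim), (26, 25, Fay), (26, 36, Ivy), (33, 26, Zed), (34, 19, Mo), (34, 8, Uma), (35, 30, Bo), (4, 17, Ola), (40, 28, Rae), (5, 14, Ivy), (5, 28, Lee)} → {(12, 30, Cal), (22, 25, Kim), (40, 28, Rae), (5, 28, Lee)}
Keep only column(s) cname, price: {(Cal, 12), (Kim, 22), (Lee, 5), (Rae, 40)}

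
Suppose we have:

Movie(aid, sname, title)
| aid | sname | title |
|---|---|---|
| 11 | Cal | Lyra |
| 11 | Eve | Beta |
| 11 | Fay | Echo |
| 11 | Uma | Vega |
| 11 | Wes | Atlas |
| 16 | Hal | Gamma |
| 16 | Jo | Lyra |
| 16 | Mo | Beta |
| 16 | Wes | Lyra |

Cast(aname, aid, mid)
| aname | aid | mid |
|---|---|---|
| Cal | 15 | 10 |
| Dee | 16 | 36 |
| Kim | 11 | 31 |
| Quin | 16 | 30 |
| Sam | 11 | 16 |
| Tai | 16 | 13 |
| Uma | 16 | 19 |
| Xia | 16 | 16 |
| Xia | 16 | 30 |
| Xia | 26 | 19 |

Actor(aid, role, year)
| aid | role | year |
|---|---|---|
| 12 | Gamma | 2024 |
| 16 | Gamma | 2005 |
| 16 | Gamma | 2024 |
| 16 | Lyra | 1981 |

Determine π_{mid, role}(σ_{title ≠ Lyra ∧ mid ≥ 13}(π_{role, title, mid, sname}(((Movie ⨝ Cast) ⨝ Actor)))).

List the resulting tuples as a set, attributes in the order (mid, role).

{(13, Gamma), (13, Lyra), (16, Gamma), (16, Lyra), (19, Gamma), (19, Lyra), (30, Gamma), (30, Lyra), (36, Gamma), (36, Lyra)}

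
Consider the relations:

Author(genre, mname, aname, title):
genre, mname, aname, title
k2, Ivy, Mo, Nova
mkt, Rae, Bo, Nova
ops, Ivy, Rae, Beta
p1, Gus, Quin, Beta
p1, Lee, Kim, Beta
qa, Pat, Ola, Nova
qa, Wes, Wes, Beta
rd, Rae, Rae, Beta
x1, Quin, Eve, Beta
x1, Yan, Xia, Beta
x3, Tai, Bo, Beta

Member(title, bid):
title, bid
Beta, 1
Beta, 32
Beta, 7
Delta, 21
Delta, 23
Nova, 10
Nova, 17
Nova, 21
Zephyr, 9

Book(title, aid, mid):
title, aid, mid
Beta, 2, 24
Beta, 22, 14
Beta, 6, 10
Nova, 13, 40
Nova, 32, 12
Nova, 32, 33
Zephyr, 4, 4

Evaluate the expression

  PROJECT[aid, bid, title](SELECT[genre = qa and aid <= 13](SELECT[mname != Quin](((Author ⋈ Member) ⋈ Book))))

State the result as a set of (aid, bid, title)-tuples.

{(13, 10, Nova), (13, 17, Nova), (13, 21, Nova), (2, 1, Beta), (2, 32, Beta), (2, 7, Beta), (6, 1, Beta), (6, 32, Beta), (6, 7, Beta)}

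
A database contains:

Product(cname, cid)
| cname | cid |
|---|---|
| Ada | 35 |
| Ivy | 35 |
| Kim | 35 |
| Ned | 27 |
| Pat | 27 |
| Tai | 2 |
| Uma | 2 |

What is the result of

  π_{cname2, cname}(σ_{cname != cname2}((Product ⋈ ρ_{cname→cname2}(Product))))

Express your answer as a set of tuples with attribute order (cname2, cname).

ρ[cname→cname2]: schema becomes (cname2, cid); tuples unchanged.
Joining Product and ρ_{cname→cname2}(Product) on cid yields {(Ada, 35, Ada), (Ada, 35, Ivy), (Ada, 35, Kim), (Ivy, 35, Ada), (Ivy, 35, Ivy), (Ivy, 35, Kim), (Kim, 35, Ada), (Kim, 35, Ivy), (Kim, 35, Kim), (Ned, 27, Ned), (Ned, 27, Pat), (Pat, 27, Ned), (Pat, 27, Pat), (Tai, 2, Tai), (Tai, 2, Uma), (Uma, 2, Tai), (Uma, 2, Uma)}.
σ[cname != cname2]: keep tuples satisfying cname != cname2 → {(Ada, 35, Ivy), (Ada, 35, Kim), (Ivy, 35, Ada), (Ivy, 35, Kim), (Kim, 35, Ada), (Kim, 35, Ivy), (Ned, 27, Pat), (Pat, 27, Ned), (Tai, 2, Uma), (Uma, 2, Tai)}
π[cname2, cname]: project onto (cname2, cname) → {(Ada, Ivy), (Ada, Kim), (Ivy, Ada), (Ivy, Kim), (Kim, Ada), (Kim, Ivy), (Ned, Pat), (Pat, Ned), (Tai, Uma), (Uma, Tai)}

{(Ada, Ivy), (Ada, Kim), (Ivy, Ada), (Ivy, Kim), (Kim, Ada), (Kim, Ivy), (Ned, Pat), (Pat, Ned), (Tai, Uma), (Uma, Tai)}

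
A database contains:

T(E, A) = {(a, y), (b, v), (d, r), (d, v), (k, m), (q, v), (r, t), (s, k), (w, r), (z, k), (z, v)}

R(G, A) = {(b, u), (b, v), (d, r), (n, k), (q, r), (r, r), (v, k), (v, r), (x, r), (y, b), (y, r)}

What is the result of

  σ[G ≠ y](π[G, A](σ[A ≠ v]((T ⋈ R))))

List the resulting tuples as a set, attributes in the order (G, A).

{(d, r), (n, k), (q, r), (r, r), (v, k), (v, r), (x, r)}

T ⋈ R (natural join on A): {(b, v, b), (d, r, d), (d, r, q), (d, r, r), (d, r, v), (d, r, x), (d, r, y), (d, v, b), (q, v, b), (s, k, n), (s, k, v), (w, r, d), (w, r, q), (w, r, r), (w, r, v), (w, r, x), (w, r, y), (z, k, n), (z, k, v), (z, v, b)}
Selection A ≠ v: {(d, r, d), (d, r, q), (d, r, r), (d, r, v), (d, r, x), (d, r, y), (s, k, n), (s, k, v), (w, r, d), (w, r, q), (w, r, r), (w, r, v), (w, r, x), (w, r, y), (z, k, n), (z, k, v)}
Keep only column(s) G, A (8 duplicate(s) eliminated): {(d, r), (n, k), (q, r), (r, r), (v, k), (v, r), (x, r), (y, r)}
Selection G ≠ y: {(d, r), (n, k), (q, r), (r, r), (v, k), (v, r), (x, r)}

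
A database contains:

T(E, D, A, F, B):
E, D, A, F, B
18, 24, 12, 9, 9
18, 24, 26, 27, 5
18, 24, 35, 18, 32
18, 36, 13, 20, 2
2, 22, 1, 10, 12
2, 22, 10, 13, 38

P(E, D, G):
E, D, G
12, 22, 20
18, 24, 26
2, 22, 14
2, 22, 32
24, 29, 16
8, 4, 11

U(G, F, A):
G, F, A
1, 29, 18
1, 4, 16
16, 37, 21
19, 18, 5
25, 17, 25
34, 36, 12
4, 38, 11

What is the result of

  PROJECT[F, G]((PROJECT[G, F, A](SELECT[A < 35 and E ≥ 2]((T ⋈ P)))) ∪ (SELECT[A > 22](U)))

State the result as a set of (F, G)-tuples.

Joining T and P on E, D yields {(18, 24, 12, 9, 9, 26), (18, 24, 26, 27, 5, 26), (18, 24, 35, 18, 32, 26), (2, 22, 1, 10, 12, 14), (2, 22, 1, 10, 12, 32), (2, 22, 10, 13, 38, 14), (2, 22, 10, 13, 38, 32)}.
Filtering on A < 35 and E ≥ 2 leaves {(18, 24, 12, 9, 9, 26), (18, 24, 26, 27, 5, 26), (2, 22, 1, 10, 12, 14), (2, 22, 1, 10, 12, 32), (2, 22, 10, 13, 38, 14), (2, 22, 10, 13, 38, 32)}.
π[G, F, A]: project onto (G, F, A) → {(14, 10, 1), (14, 13, 10), (26, 27, 26), (26, 9, 12), (32, 10, 1), (32, 13, 10)}
Filtering on A > 22 leaves {(25, 17, 25)}.
Set union of the two operands is {(14, 10, 1), (14, 13, 10), (25, 17, 25), (26, 27, 26), (26, 9, 12), (32, 10, 1), (32, 13, 10)}.
π[F, G]: project onto (F, G) → {(10, 14), (10, 32), (13, 14), (13, 32), (17, 25), (27, 26), (9, 26)}

{(10, 14), (10, 32), (13, 14), (13, 32), (17, 25), (27, 26), (9, 26)}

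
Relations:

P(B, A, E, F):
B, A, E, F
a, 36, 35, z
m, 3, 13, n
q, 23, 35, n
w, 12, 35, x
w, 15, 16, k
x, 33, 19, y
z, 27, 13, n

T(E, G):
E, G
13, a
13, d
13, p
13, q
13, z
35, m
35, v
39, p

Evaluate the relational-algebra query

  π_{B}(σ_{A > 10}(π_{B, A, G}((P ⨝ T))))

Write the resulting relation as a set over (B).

Natural join on E: {(a, 36, 35, z, m), (a, 36, 35, z, v), (m, 3, 13, n, a), (m, 3, 13, n, d), (m, 3, 13, n, p), (m, 3, 13, n, q), (m, 3, 13, n, z), (q, 23, 35, n, m), (q, 23, 35, n, v), (w, 12, 35, x, m), (w, 12, 35, x, v), (z, 27, 13, n, a), (z, 27, 13, n, d), (z, 27, 13, n, p), (z, 27, 13, n, q), (z, 27, 13, n, z)}
Keep only column(s) B, A, G: {(a, 36, m), (a, 36, v), (m, 3, a), (m, 3, d), (m, 3, p), (m, 3, q), (m, 3, z), (q, 23, m), (q, 23, v), (w, 12, m), (w, 12, v), (z, 27, a), (z, 27, d), (z, 27, p), (z, 27, q), (z, 27, z)}
σ[A > 10]: keep tuples satisfying A > 10 → {(a, 36, m), (a, 36, v), (q, 23, m), (q, 23, v), (w, 12, m), (w, 12, v), (z, 27, a), (z, 27, d), (z, 27, p), (z, 27, q), (z, 27, z)}
Keep only column(s) B (7 duplicate(s) eliminated): {a, q, w, z}

{a, q, w, z}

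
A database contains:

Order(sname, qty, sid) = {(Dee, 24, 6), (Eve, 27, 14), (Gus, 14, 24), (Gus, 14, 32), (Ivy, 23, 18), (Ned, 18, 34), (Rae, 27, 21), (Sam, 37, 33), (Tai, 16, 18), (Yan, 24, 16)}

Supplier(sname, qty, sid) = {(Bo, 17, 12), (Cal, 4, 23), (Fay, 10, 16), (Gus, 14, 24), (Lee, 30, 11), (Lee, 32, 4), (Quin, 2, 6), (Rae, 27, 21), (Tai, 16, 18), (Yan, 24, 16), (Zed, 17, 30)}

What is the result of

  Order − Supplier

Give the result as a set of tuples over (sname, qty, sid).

{(Dee, 24, 6), (Eve, 27, 14), (Gus, 14, 32), (Ivy, 23, 18), (Ned, 18, 34), (Sam, 37, 33)}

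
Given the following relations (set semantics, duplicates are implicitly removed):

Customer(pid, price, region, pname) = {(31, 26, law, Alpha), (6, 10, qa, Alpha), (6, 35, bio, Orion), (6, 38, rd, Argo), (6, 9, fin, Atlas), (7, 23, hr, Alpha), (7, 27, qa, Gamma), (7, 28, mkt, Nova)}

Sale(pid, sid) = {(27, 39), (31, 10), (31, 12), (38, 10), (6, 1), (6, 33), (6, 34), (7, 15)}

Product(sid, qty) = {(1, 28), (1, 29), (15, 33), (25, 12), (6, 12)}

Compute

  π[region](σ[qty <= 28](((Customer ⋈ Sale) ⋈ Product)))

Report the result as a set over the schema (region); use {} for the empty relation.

Joining Customer and Sale on pid yields {(31, 26, law, Alpha, 10), (31, 26, law, Alpha, 12), (6, 10, qa, Alpha, 1), (6, 10, qa, Alpha, 33), (6, 10, qa, Alpha, 34), (6, 35, bio, Orion, 1), (6, 35, bio, Orion, 33), (6, 35, bio, Orion, 34), (6, 38, rd, Argo, 1), (6, 38, rd, Argo, 33), (6, 38, rd, Argo, 34), (6, 9, fin, Atlas, 1), (6, 9, fin, Atlas, 33), (6, 9, fin, Atlas, 34), (7, 23, hr, Alpha, 15), (7, 27, qa, Gamma, 15), (7, 28, mkt, Nova, 15)}.
Joining (Customer ⋈ Sale) and Product on sid yields {(6, 10, qa, Alpha, 1, 28), (6, 10, qa, Alpha, 1, 29), (6, 35, bio, Orion, 1, 28), (6, 35, bio, Orion, 1, 29), (6, 38, rd, Argo, 1, 28), (6, 38, rd, Argo, 1, 29), (6, 9, fin, Atlas, 1, 28), (6, 9, fin, Atlas, 1, 29), (7, 23, hr, Alpha, 15, 33), (7, 27, qa, Gamma, 15, 33), (7, 28, mkt, Nova, 15, 33)}.
σ[qty <= 28]: keep tuples satisfying qty <= 28 → {(6, 10, qa, Alpha, 1, 28), (6, 35, bio, Orion, 1, 28), (6, 38, rd, Argo, 1, 28), (6, 9, fin, Atlas, 1, 28)}
Keep only column(s) region: {bio, fin, qa, rd}

{bio, fin, qa, rd}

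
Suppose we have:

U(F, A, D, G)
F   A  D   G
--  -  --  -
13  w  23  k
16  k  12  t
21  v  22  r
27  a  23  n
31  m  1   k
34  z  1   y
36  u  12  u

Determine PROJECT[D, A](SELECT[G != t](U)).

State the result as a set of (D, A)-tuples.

{(1, m), (1, z), (12, u), (22, v), (23, a), (23, w)}

Selection G != t: {(13, w, 23, k), (21, v, 22, r), (27, a, 23, n), (31, m, 1, k), (34, z, 1, y), (36, u, 12, u)}
Keep only column(s) D, A: {(1, m), (1, z), (12, u), (22, v), (23, a), (23, w)}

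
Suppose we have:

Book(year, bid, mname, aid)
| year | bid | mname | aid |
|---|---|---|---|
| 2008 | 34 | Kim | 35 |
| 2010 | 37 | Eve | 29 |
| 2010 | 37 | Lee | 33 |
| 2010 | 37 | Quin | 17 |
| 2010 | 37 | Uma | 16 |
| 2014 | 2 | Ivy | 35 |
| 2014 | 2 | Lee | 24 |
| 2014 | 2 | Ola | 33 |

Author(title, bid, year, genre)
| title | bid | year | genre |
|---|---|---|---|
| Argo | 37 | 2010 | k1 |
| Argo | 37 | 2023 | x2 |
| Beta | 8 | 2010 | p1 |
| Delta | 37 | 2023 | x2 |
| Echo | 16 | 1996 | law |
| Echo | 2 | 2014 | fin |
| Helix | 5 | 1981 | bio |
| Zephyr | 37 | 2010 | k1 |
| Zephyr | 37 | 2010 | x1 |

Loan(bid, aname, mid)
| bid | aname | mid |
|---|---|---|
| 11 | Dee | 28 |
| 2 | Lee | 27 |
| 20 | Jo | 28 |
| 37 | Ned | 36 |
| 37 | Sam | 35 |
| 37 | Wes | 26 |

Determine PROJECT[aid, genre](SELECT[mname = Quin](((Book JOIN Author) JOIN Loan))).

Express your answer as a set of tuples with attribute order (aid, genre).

Book ⋈ Author (natural join on year, bid): {(2010, 37, Eve, 29, Argo, k1), (2010, 37, Eve, 29, Zephyr, k1), (2010, 37, Eve, 29, Zephyr, x1), (2010, 37, Lee, 33, Argo, k1), (2010, 37, Lee, 33, Zephyr, k1), (2010, 37, Lee, 33, Zephyr, x1), (2010, 37, Quin, 17, Argo, k1), (2010, 37, Quin, 17, Zephyr, k1), (2010, 37, Quin, 17, Zephyr, x1), (2010, 37, Uma, 16, Argo, k1), (2010, 37, Uma, 16, Zephyr, k1), (2010, 37, Uma, 16, Zephyr, x1), (2014, 2, Ivy, 35, Echo, fin), (2014, 2, Lee, 24, Echo, fin), (2014, 2, Ola, 33, Echo, fin)}
(Book JOIN Author) ⋈ Loan (natural join on bid): {(2010, 37, Eve, 29, Argo, k1, Ned, 36), (2010, 37, Eve, 29, Argo, k1, Sam, 35), (2010, 37, Eve, 29, Argo, k1, Wes, 26), (2010, 37, Eve, 29, Zephyr, k1, Ned, 36), (2010, 37, Eve, 29, Zephyr, k1, Sam, 35), (2010, 37, Eve, 29, Zephyr, k1, Wes, 26), (2010, 37, Eve, 29, Zephyr, x1, Ned, 36), (2010, 37, Eve, 29, Zephyr, x1, Sam, 35), (2010, 37, Eve, 29, Zephyr, x1, Wes, 26), (2010, 37, Lee, 33, Argo, k1, Ned, 36), (2010, 37, Lee, 33, Argo, k1, Sam, 35), (2010, 37, Lee, 33, Argo, k1, Wes, 26), (2010, 37, Lee, 33, Zephyr, k1, Ned, 36), (2010, 37, Lee, 33, Zephyr, k1, Sam, 35), (2010, 37, Lee, 33, Zephyr, k1, Wes, 26), (2010, 37, Lee, 33, Zephyr, x1, Ned, 36), (2010, 37, Lee, 33, Zephyr, x1, Sam, 35), (2010, 37, Lee, 33, Zephyr, x1, Wes, 26), (2010, 37, Quin, 17, Argo, k1, Ned, 36), (2010, 37, Quin, 17, Argo, k1, Sam, 35), (2010, 37, Quin, 17, Argo, k1, Wes, 26), (2010, 37, Quin, 17, Zephyr, k1, Ned, 36), (2010, 37, Quin, 17, Zephyr, k1, Sam, 35), (2010, 37, Quin, 17, Zephyr, k1, Wes, 26), (2010, 37, Quin, 17, Zephyr, x1, Ned, 36), (2010, 37, Quin, 17, Zephyr, x1, Sam, 35), (2010, 37, Quin, 17, Zephyr, x1, Wes, 26), (2010, 37, Uma, 16, Argo, k1, Ned, 36), (2010, 37, Uma, 16, Argo, k1, Sam, 35), (2010, 37, Uma, 16, Argo, k1, Wes, 26), (2010, 37, Uma, 16, Zephyr, k1, Ned, 36), (2010, 37, Uma, 16, Zephyr, k1, Sam, 35), (2010, 37, Uma, 16, Zephyr, k1, Wes, 26), (2010, 37, Uma, 16, Zephyr, x1, Ned, 36), (2010, 37, Uma, 16, Zephyr, x1, Sam, 35), (2010, 37, Uma, 16, Zephyr, x1, Wes, 26), (2014, 2, Ivy, 35, Echo, fin, Lee, 27), (2014, 2, Lee, 24, Echo, fin, Lee, 27), (2014, 2, Ola, 33, Echo, fin, Lee, 27)}
Filtering on mname = Quin leaves {(2010, 37, Quin, 17, Argo, k1, Ned, 36), (2010, 37, Quin, 17, Argo, k1, Sam, 35), (2010, 37, Quin, 17, Argo, k1, Wes, 26), (2010, 37, Quin, 17, Zephyr, k1, Ned, 36), (2010, 37, Quin, 17, Zephyr, k1, Sam, 35), (2010, 37, Quin, 17, Zephyr, k1, Wes, 26), (2010, 37, Quin, 17, Zephyr, x1, Ned, 36), (2010, 37, Quin, 17, Zephyr, x1, Sam, 35), (2010, 37, Quin, 17, Zephyr, x1, Wes, 26)}.
Projecting to aid, genre (7 duplicate(s) eliminated): {(17, k1), (17, x1)}

{(17, k1), (17, x1)}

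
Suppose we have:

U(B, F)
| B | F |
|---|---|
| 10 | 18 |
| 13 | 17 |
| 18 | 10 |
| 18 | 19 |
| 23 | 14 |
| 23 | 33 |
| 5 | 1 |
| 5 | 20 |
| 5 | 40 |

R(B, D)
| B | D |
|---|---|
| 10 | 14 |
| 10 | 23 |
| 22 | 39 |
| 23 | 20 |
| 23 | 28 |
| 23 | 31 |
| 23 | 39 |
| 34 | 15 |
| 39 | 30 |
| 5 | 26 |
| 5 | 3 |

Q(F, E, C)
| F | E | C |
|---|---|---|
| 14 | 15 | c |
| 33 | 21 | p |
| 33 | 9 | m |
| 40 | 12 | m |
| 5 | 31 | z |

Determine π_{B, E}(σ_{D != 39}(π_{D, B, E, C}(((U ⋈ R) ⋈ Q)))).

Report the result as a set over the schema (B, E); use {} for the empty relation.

{(23, 15), (23, 21), (23, 9), (5, 12)}

Joining U and R on B yields {(10, 18, 14), (10, 18, 23), (23, 14, 20), (23, 14, 28), (23, 14, 31), (23, 14, 39), (23, 33, 20), (23, 33, 28), (23, 33, 31), (23, 33, 39), (5, 1, 26), (5, 1, 3), (5, 20, 26), (5, 20, 3), (5, 40, 26), (5, 40, 3)}.
Joining (U ⋈ R) and Q on F yields {(23, 14, 20, 15, c), (23, 14, 28, 15, c), (23, 14, 31, 15, c), (23, 14, 39, 15, c), (23, 33, 20, 21, p), (23, 33, 20, 9, m), (23, 33, 28, 21, p), (23, 33, 28, 9, m), (23, 33, 31, 21, p), (23, 33, 31, 9, m), (23, 33, 39, 21, p), (23, 33, 39, 9, m), (5, 40, 26, 12, m), (5, 40, 3, 12, m)}.
π_{D, B, E, C} gives {(20, 23, 15, c), (20, 23, 21, p), (20, 23, 9, m), (26, 5, 12, m), (28, 23, 15, c), (28, 23, 21, p), (28, 23, 9, m), (3, 5, 12, m), (31, 23, 15, c), (31, 23, 21, p), (31, 23, 9, m), (39, 23, 15, c), (39, 23, 21, p), (39, 23, 9, m)}.
Selection D != 39: {(20, 23, 15, c), (20, 23, 21, p), (20, 23, 9, m), (26, 5, 12, m), (28, 23, 15, c), (28, 23, 21, p), (28, 23, 9, m), (3, 5, 12, m), (31, 23, 15, c), (31, 23, 21, p), (31, 23, 9, m)}
π_{B, E} gives {(23, 15), (23, 21), (23, 9), (5, 12)} (7 duplicate(s) eliminated).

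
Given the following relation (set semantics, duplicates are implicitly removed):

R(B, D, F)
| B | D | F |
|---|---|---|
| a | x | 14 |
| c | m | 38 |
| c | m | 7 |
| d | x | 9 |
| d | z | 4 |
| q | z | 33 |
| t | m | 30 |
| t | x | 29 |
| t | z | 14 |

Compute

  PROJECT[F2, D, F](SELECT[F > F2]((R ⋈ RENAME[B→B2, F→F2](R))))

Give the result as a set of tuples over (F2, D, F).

{(14, x, 29), (14, z, 33), (30, m, 38), (4, z, 14), (4, z, 33), (7, m, 30), (7, m, 38), (9, x, 14), (9, x, 29)}

ρ[B→B2, F→F2]: schema becomes (B2, D, F2); tuples unchanged.
Joining R and RENAME[B→B2, F→F2](R) on D yields {(a, x, 14, a, 14), (a, x, 14, d, 9), (a, x, 14, t, 29), (c, m, 38, c, 38), (c, m, 38, c, 7), (c, m, 38, t, 30), (c, m, 7, c, 38), (c, m, 7, c, 7), (c, m, 7, t, 30), (d, x, 9, a, 14), (d, x, 9, d, 9), (d, x, 9, t, 29), (d, z, 4, d, 4), (d, z, 4, q, 33), (d, z, 4, t, 14), (q, z, 33, d, 4), (q, z, 33, q, 33), (q, z, 33, t, 14), (t, m, 30, c, 38), (t, m, 30, c, 7), (t, m, 30, t, 30), (t, x, 29, a, 14), (t, x, 29, d, 9), (t, x, 29, t, 29), (t, z, 14, d, 4), (t, z, 14, q, 33), (t, z, 14, t, 14)}.
Filtering on F > F2 leaves {(a, x, 14, d, 9), (c, m, 38, c, 7), (c, m, 38, t, 30), (q, z, 33, d, 4), (q, z, 33, t, 14), (t, m, 30, c, 7), (t, x, 29, a, 14), (t, x, 29, d, 9), (t, z, 14, d, 4)}.
Projecting to F2, D, F: {(14, x, 29), (14, z, 33), (30, m, 38), (4, z, 14), (4, z, 33), (7, m, 30), (7, m, 38), (9, x, 14), (9, x, 29)}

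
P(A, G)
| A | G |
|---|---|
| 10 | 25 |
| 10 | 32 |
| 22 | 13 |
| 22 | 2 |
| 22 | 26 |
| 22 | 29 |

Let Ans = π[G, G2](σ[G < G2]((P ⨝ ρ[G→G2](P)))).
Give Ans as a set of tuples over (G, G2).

ρ[G→G2]: schema becomes (A, G2); tuples unchanged.
P ⋈ ρ[G→G2](P) (natural join on A): {(10, 25, 25), (10, 25, 32), (10, 32, 25), (10, 32, 32), (22, 13, 13), (22, 13, 2), (22, 13, 26), (22, 13, 29), (22, 2, 13), (22, 2, 2), (22, 2, 26), (22, 2, 29), (22, 26, 13), (22, 26, 2), (22, 26, 26), (22, 26, 29), (22, 29, 13), (22, 29, 2), (22, 29, 26), (22, 29, 29)}
Selection G < G2: {(10, 25, 32), (22, 13, 26), (22, 13, 29), (22, 2, 13), (22, 2, 26), (22, 2, 29), (22, 26, 29)}
Keep only column(s) G, G2: {(13, 26), (13, 29), (2, 13), (2, 26), (2, 29), (25, 32), (26, 29)}

{(13, 26), (13, 29), (2, 13), (2, 26), (2, 29), (25, 32), (26, 29)}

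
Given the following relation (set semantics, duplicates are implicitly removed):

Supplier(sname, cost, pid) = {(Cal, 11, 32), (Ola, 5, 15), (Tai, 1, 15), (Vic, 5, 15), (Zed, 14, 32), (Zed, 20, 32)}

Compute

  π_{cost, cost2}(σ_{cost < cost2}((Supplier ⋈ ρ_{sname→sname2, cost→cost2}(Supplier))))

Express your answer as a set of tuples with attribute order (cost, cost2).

{(1, 5), (11, 14), (11, 20), (14, 20)}

ρ[sname→sname2, cost→cost2]: schema becomes (sname2, cost2, pid); tuples unchanged.
Joining Supplier and ρ_{sname→sname2, cost→cost2}(Supplier) on pid yields {(Cal, 11, 32, Cal, 11), (Cal, 11, 32, Zed, 14), (Cal, 11, 32, Zed, 20), (Ola, 5, 15, Ola, 5), (Ola, 5, 15, Tai, 1), (Ola, 5, 15, Vic, 5), (Tai, 1, 15, Ola, 5), (Tai, 1, 15, Tai, 1), (Tai, 1, 15, Vic, 5), (Vic, 5, 15, Ola, 5), (Vic, 5, 15, Tai, 1), (Vic, 5, 15, Vic, 5), (Zed, 14, 32, Cal, 11), (Zed, 14, 32, Zed, 14), (Zed, 14, 32, Zed, 20), (Zed, 20, 32, Cal, 11), (Zed, 20, 32, Zed, 14), (Zed, 20, 32, Zed, 20)}.
Apply σ_{cost < cost2}; surviving tuples: {(Cal, 11, 32, Zed, 14), (Cal, 11, 32, Zed, 20), (Tai, 1, 15, Ola, 5), (Tai, 1, 15, Vic, 5), (Zed, 14, 32, Zed, 20)}
Keep only column(s) cost, cost2 (1 duplicate(s) eliminated): {(1, 5), (11, 14), (11, 20), (14, 20)}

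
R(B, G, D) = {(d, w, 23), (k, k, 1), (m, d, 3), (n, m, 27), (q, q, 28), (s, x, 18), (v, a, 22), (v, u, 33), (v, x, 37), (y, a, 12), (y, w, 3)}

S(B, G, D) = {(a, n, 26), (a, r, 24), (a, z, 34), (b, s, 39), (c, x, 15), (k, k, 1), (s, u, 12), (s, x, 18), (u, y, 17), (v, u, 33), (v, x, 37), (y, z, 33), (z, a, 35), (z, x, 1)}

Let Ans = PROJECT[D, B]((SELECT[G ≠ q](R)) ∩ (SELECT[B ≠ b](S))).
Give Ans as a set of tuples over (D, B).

{(1, k), (18, s), (33, v), (37, v)}

σ[G ≠ q]: keep tuples satisfying G ≠ q → {(d, w, 23), (k, k, 1), (m, d, 3), (n, m, 27), (s, x, 18), (v, a, 22), (v, u, 33), (v, x, 37), (y, a, 12), (y, w, 3)}
σ[B ≠ b]: keep tuples satisfying B ≠ b → {(a, n, 26), (a, r, 24), (a, z, 34), (c, x, 15), (k, k, 1), (s, u, 12), (s, x, 18), (u, y, 17), (v, u, 33), (v, x, 37), (y, z, 33), (z, a, 35), (z, x, 1)}
Taking the intersection: {(k, k, 1), (s, x, 18), (v, u, 33), (v, x, 37)}
Projecting to D, B: {(1, k), (18, s), (33, v), (37, v)}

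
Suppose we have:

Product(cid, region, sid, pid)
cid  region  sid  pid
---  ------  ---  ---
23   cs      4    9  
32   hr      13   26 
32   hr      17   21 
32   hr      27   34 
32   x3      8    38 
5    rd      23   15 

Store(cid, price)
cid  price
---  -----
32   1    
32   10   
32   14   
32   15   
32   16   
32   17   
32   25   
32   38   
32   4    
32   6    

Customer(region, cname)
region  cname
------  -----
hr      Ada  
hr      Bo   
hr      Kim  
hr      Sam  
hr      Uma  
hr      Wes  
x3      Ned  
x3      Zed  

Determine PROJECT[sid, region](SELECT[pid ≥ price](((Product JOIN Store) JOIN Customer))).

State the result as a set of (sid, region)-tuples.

{(13, hr), (17, hr), (27, hr), (8, x3)}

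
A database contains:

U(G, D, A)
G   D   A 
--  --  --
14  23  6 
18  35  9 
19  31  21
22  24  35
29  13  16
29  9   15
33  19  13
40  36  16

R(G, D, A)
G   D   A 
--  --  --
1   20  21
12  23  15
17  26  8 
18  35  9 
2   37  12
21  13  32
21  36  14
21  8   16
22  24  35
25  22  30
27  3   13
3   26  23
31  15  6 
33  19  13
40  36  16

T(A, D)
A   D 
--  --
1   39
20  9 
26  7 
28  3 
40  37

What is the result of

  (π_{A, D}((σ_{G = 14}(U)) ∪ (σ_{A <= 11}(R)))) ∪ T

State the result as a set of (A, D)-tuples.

{(1, 39), (20, 9), (26, 7), (28, 3), (40, 37), (6, 15), (6, 23), (8, 26), (9, 35)}

Apply σ_{G = 14}; surviving tuples: {(14, 23, 6)}
Apply σ_{A <= 11}; surviving tuples: {(17, 26, 8), (18, 35, 9), (31, 15, 6)}
Taking the union: {(14, 23, 6), (17, 26, 8), (18, 35, 9), (31, 15, 6)}
Keep only column(s) A, D: {(6, 15), (6, 23), (8, 26), (9, 35)}
Taking the union: {(1, 39), (20, 9), (26, 7), (28, 3), (40, 37), (6, 15), (6, 23), (8, 26), (9, 35)}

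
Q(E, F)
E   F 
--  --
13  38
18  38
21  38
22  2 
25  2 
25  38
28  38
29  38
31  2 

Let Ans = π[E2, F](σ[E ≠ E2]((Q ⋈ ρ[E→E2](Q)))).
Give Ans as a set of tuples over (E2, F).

ρ[E→E2]: schema becomes (E2, F); tuples unchanged.
Joining Q and ρ[E→E2](Q) on F yields {(13, 38, 13), (13, 38, 18), (13, 38, 21), (13, 38, 25), (13, 38, 28), (13, 38, 29), (18, 38, 13), (18, 38, 18), (18, 38, 21), (18, 38, 25), (18, 38, 28), (18, 38, 29), (21, 38, 13), (21, 38, 18), (21, 38, 21), (21, 38, 25), (21, 38, 28), (21, 38, 29), (22, 2, 22), (22, 2, 25), (22, 2, 31), (25, 2, 22), (25, 2, 25), (25, 2, 31), (25, 38, 13), (25, 38, 18), (25, 38, 21), (25, 38, 25), (25, 38, 28), (25, 38, 29), (28, 38, 13), (28, 38, 18), (28, 38, 21), (28, 38, 25), (28, 38, 28), (28, 38, 29), (29, 38, 13), (29, 38, 18), (29, 38, 21), (29, 38, 25), (29, 38, 28), (29, 38, 29), (31, 2, 22), (31, 2, 25), (31, 2, 31)}.
Selection E ≠ E2: {(13, 38, 18), (13, 38, 21), (13, 38, 25), (13, 38, 28), (13, 38, 29), (18, 38, 13), (18, 38, 21), (18, 38, 25), (18, 38, 28), (18, 38, 29), (21, 38, 13), (21, 38, 18), (21, 38, 25), (21, 38, 28), (21, 38, 29), (22, 2, 25), (22, 2, 31), (25, 2, 22), (25, 2, 31), (25, 38, 13), (25, 38, 18), (25, 38, 21), (25, 38, 28), (25, 38, 29), (28, 38, 13), (28, 38, 18), (28, 38, 21), (28, 38, 25), (28, 38, 29), (29, 38, 13), (29, 38, 18), (29, 38, 21), (29, 38, 25), (29, 38, 28), (31, 2, 22), (31, 2, 25)}
Projecting to E2, F (27 duplicate(s) eliminated): {(13, 38), (18, 38), (21, 38), (22, 2), (25, 2), (25, 38), (28, 38), (29, 38), (31, 2)}

{(13, 38), (18, 38), (21, 38), (22, 2), (25, 2), (25, 38), (28, 38), (29, 38), (31, 2)}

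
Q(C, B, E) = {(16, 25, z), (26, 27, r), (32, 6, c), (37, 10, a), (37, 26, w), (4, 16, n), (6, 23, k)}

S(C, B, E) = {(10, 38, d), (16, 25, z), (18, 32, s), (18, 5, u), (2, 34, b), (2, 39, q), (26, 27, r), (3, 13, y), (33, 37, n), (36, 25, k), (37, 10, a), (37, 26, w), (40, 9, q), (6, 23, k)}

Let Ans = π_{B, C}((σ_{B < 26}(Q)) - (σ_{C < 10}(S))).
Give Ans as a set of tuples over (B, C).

Selection B < 26: {(16, 25, z), (32, 6, c), (37, 10, a), (4, 16, n), (6, 23, k)}
Selection C < 10: {(2, 34, b), (2, 39, q), (3, 13, y), (6, 23, k)}
Set difference of the two operands is {(16, 25, z), (32, 6, c), (37, 10, a), (4, 16, n)}.
π[B, C]: project onto (B, C) → {(10, 37), (16, 4), (25, 16), (6, 32)}

{(10, 37), (16, 4), (25, 16), (6, 32)}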